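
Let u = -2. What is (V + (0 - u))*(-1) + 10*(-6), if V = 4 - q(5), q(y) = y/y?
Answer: -65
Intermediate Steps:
q(y) = 1
V = 3 (V = 4 - 1*1 = 4 - 1 = 3)
(V + (0 - u))*(-1) + 10*(-6) = (3 + (0 - 1*(-2)))*(-1) + 10*(-6) = (3 + (0 + 2))*(-1) - 60 = (3 + 2)*(-1) - 60 = 5*(-1) - 60 = -5 - 60 = -65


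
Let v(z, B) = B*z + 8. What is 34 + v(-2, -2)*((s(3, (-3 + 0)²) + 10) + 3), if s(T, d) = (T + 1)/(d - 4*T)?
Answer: 174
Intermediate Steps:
s(T, d) = (1 + T)/(d - 4*T)
v(z, B) = 8 + B*z
34 + v(-2, -2)*((s(3, (-3 + 0)²) + 10) + 3) = 34 + (8 - 2*(-2))*(((1 + 3)/((-3 + 0)² - 4*3) + 10) + 3) = 34 + (8 + 4)*((4/((-3)² - 12) + 10) + 3) = 34 + 12*((4/(9 - 12) + 10) + 3) = 34 + 12*((4/(-3) + 10) + 3) = 34 + 12*((-⅓*4 + 10) + 3) = 34 + 12*((-4/3 + 10) + 3) = 34 + 12*(26/3 + 3) = 34 + 12*(35/3) = 34 + 140 = 174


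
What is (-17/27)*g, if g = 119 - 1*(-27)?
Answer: -2482/27 ≈ -91.926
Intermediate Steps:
g = 146 (g = 119 + 27 = 146)
(-17/27)*g = -17/27*146 = -2482/27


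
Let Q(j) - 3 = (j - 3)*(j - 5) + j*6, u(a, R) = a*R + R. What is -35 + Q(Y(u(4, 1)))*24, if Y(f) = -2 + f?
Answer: 469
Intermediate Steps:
u(a, R) = R + R*a (u(a, R) = R*a + R = R + R*a)
Q(j) = 3 + 6*j + (-5 + j)*(-3 + j) (Q(j) = 3 + ((j - 3)*(j - 5) + j*6) = 3 + ((-3 + j)*(-5 + j) + 6*j) = 3 + ((-5 + j)*(-3 + j) + 6*j) = 3 + (6*j + (-5 + j)*(-3 + j)) = 3 + 6*j + (-5 + j)*(-3 + j))
-35 + Q(Y(u(4, 1)))*24 = -35 + (18 + (-2 + 1*(1 + 4))**2 - 2*(-2 + 1*(1 + 4)))*24 = -35 + (18 + (-2 + 1*5)**2 - 2*(-2 + 1*5))*24 = -35 + (18 + (-2 + 5)**2 - 2*(-2 + 5))*24 = -35 + (18 + 3**2 - 2*3)*24 = -35 + (18 + 9 - 6)*24 = -35 + 21*24 = -35 + 504 = 469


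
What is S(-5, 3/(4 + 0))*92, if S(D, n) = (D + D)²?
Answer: 9200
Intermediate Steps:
S(D, n) = 4*D² (S(D, n) = (2*D)² = 4*D²)
S(-5, 3/(4 + 0))*92 = (4*(-5)²)*92 = (4*25)*92 = 100*92 = 9200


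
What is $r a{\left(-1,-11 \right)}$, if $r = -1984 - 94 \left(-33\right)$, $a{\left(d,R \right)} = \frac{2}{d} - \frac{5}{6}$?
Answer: $- \frac{9503}{3} \approx -3167.7$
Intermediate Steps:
$a{\left(d,R \right)} = - \frac{5}{6} + \frac{2}{d}$ ($a{\left(d,R \right)} = \frac{2}{d} - \frac{5}{6} = - \frac{5}{6} + \frac{2}{d}$)
$r = 1118$ ($r = -1984 - -3102 = -1984 + 3102 = 1118$)
$r a{\left(-1,-11 \right)} = 1118 \left(- \frac{5}{6} + \frac{2}{-1}\right) = 1118 \left(- \frac{5}{6} + 2 \left(-1\right)\right) = 1118 \left(- \frac{5}{6} - 2\right) = 1118 \left(- \frac{17}{6}\right) = - \frac{9503}{3}$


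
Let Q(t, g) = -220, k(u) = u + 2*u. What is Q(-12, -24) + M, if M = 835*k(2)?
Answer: 4790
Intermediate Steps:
k(u) = 3*u
M = 5010 (M = 835*(3*2) = 835*6 = 5010)
Q(-12, -24) + M = -220 + 5010 = 4790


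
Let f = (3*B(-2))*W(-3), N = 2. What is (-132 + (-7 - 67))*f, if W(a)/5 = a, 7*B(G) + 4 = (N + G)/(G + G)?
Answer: -37080/7 ≈ -5297.1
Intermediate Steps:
B(G) = -4/7 + (2 + G)/(14*G) (B(G) = -4/7 + ((2 + G)/(G + G))/7 = -4/7 + ((2 + G)/((2*G)))/7 = -4/7 + ((2 + G)*(1/(2*G)))/7 = -4/7 + ((2 + G)/(2*G))/7 = -4/7 + (2 + G)/(14*G))
W(a) = 5*a
f = 180/7 (f = (3*((1/14)*(2 - 7*(-2))/(-2)))*(5*(-3)) = (3*((1/14)*(-½)*(2 + 14)))*(-15) = (3*((1/14)*(-½)*16))*(-15) = (3*(-4/7))*(-15) = -12/7*(-15) = 180/7 ≈ 25.714)
(-132 + (-7 - 67))*f = (-132 + (-7 - 67))*(180/7) = (-132 - 74)*(180/7) = -206*180/7 = -37080/7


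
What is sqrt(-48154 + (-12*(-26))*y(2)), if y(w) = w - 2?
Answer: I*sqrt(48154) ≈ 219.44*I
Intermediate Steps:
y(w) = -2 + w
sqrt(-48154 + (-12*(-26))*y(2)) = sqrt(-48154 + (-12*(-26))*(-2 + 2)) = sqrt(-48154 + 312*0) = sqrt(-48154 + 0) = sqrt(-48154) = I*sqrt(48154)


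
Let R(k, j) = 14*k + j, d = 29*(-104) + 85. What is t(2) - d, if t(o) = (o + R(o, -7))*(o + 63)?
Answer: 4426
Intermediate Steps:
d = -2931 (d = -3016 + 85 = -2931)
R(k, j) = j + 14*k
t(o) = (-7 + 15*o)*(63 + o) (t(o) = (o + (-7 + 14*o))*(o + 63) = (-7 + 15*o)*(63 + o))
t(2) - d = (-441 + 15*2² + 938*2) - 1*(-2931) = (-441 + 15*4 + 1876) + 2931 = (-441 + 60 + 1876) + 2931 = 1495 + 2931 = 4426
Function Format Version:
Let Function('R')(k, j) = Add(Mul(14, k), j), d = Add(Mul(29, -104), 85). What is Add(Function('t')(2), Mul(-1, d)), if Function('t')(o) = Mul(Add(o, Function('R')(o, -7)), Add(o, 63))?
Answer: 4426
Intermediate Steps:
d = -2931 (d = Add(-3016, 85) = -2931)
Function('R')(k, j) = Add(j, Mul(14, k))
Function('t')(o) = Mul(Add(-7, Mul(15, o)), Add(63, o)) (Function('t')(o) = Mul(Add(o, Add(-7, Mul(14, o))), Add(o, 63)) = Mul(Add(-7, Mul(15, o)), Add(63, o)))
Add(Function('t')(2), Mul(-1, d)) = Add(Add(-441, Mul(15, Pow(2, 2)), Mul(938, 2)), Mul(-1, -2931)) = Add(Add(-441, Mul(15, 4), 1876), 2931) = Add(Add(-441, 60, 1876), 2931) = Add(1495, 2931) = 4426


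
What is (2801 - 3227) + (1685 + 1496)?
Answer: 2755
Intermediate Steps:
(2801 - 3227) + (1685 + 1496) = -426 + 3181 = 2755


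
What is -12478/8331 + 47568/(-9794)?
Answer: -259249270/40796907 ≈ -6.3546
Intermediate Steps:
-12478/8331 + 47568/(-9794) = -12478*1/8331 + 47568*(-1/9794) = -12478/8331 - 23784/4897 = -259249270/40796907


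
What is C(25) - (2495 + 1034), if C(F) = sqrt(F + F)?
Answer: -3529 + 5*sqrt(2) ≈ -3521.9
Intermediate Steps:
C(F) = sqrt(2)*sqrt(F) (C(F) = sqrt(2*F) = sqrt(2)*sqrt(F))
C(25) - (2495 + 1034) = sqrt(2)*sqrt(25) - (2495 + 1034) = sqrt(2)*5 - 1*3529 = 5*sqrt(2) - 3529 = -3529 + 5*sqrt(2)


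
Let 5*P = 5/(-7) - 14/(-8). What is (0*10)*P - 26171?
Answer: -26171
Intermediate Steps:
P = 29/140 (P = (5/(-7) - 14/(-8))/5 = (5*(-⅐) - 14*(-⅛))/5 = (-5/7 + 7/4)/5 = (⅕)*(29/28) = 29/140 ≈ 0.20714)
(0*10)*P - 26171 = (0*10)*(29/140) - 26171 = 0*(29/140) - 26171 = 0 - 26171 = -26171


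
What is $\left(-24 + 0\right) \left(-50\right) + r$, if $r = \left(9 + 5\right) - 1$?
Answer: $1213$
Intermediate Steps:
$r = 13$ ($r = 14 - 1 = 13$)
$\left(-24 + 0\right) \left(-50\right) + r = \left(-24 + 0\right) \left(-50\right) + 13 = \left(-24\right) \left(-50\right) + 13 = 1200 + 13 = 1213$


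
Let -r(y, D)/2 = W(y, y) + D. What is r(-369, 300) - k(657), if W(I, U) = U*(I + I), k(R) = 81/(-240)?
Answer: -43619493/80 ≈ -5.4524e+5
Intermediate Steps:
k(R) = -27/80 (k(R) = 81*(-1/240) = -27/80)
W(I, U) = 2*I*U (W(I, U) = U*(2*I) = 2*I*U)
r(y, D) = -4*y² - 2*D (r(y, D) = -2*(2*y*y + D) = -2*(2*y² + D) = -2*(D + 2*y²) = -4*y² - 2*D)
r(-369, 300) - k(657) = (-4*(-369)² - 2*300) - 1*(-27/80) = (-4*136161 - 600) + 27/80 = (-544644 - 600) + 27/80 = -545244 + 27/80 = -43619493/80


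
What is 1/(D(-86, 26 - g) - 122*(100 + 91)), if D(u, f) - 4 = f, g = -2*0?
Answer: -1/23272 ≈ -4.2970e-5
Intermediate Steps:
g = 0
D(u, f) = 4 + f
1/(D(-86, 26 - g) - 122*(100 + 91)) = 1/((4 + (26 - 1*0)) - 122*(100 + 91)) = 1/((4 + (26 + 0)) - 122*191) = 1/((4 + 26) - 23302) = 1/(30 - 23302) = 1/(-23272) = -1/23272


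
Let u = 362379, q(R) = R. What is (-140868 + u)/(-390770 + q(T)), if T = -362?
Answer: -221511/391132 ≈ -0.56633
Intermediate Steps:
(-140868 + u)/(-390770 + q(T)) = (-140868 + 362379)/(-390770 - 362) = 221511/(-391132) = 221511*(-1/391132) = -221511/391132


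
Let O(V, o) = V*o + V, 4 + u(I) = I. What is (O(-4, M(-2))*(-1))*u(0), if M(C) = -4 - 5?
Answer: 128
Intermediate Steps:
M(C) = -9
u(I) = -4 + I
O(V, o) = V + V*o
(O(-4, M(-2))*(-1))*u(0) = (-4*(1 - 9)*(-1))*(-4 + 0) = (-4*(-8)*(-1))*(-4) = (32*(-1))*(-4) = -32*(-4) = 128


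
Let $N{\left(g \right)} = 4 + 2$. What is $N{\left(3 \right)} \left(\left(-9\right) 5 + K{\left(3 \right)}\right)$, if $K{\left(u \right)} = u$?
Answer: $-252$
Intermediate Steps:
$N{\left(g \right)} = 6$
$N{\left(3 \right)} \left(\left(-9\right) 5 + K{\left(3 \right)}\right) = 6 \left(\left(-9\right) 5 + 3\right) = 6 \left(-45 + 3\right) = 6 \left(-42\right) = -252$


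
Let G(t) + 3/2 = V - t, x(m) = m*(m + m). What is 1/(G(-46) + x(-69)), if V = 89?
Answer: 2/19311 ≈ 0.00010357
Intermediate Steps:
x(m) = 2*m² (x(m) = m*(2*m) = 2*m²)
G(t) = 175/2 - t (G(t) = -3/2 + (89 - t) = 175/2 - t)
1/(G(-46) + x(-69)) = 1/((175/2 - 1*(-46)) + 2*(-69)²) = 1/((175/2 + 46) + 2*4761) = 1/(267/2 + 9522) = 1/(19311/2) = 2/19311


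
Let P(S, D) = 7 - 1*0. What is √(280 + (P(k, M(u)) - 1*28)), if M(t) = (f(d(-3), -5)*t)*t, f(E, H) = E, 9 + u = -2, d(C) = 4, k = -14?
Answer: √259 ≈ 16.093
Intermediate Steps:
u = -11 (u = -9 - 2 = -11)
M(t) = 4*t² (M(t) = (4*t)*t = 4*t²)
P(S, D) = 7 (P(S, D) = 7 + 0 = 7)
√(280 + (P(k, M(u)) - 1*28)) = √(280 + (7 - 1*28)) = √(280 + (7 - 28)) = √(280 - 21) = √259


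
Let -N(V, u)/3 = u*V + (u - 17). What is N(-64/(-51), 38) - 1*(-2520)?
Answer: 39337/17 ≈ 2313.9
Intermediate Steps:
N(V, u) = 51 - 3*u - 3*V*u (N(V, u) = -3*(u*V + (u - 17)) = -3*(V*u + (-17 + u)) = -3*(-17 + u + V*u) = 51 - 3*u - 3*V*u)
N(-64/(-51), 38) - 1*(-2520) = (51 - 3*38 - 3*(-64/(-51))*38) - 1*(-2520) = (51 - 114 - 3*(-64*(-1/51))*38) + 2520 = (51 - 114 - 3*64/51*38) + 2520 = (51 - 114 - 2432/17) + 2520 = -3503/17 + 2520 = 39337/17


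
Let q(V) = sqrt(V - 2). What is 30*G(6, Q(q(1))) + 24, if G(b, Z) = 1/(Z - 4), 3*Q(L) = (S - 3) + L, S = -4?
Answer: 3489/181 - 45*I/181 ≈ 19.276 - 0.24862*I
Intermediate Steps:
q(V) = sqrt(-2 + V)
Q(L) = -7/3 + L/3 (Q(L) = ((-4 - 3) + L)/3 = (-7 + L)/3 = -7/3 + L/3)
G(b, Z) = 1/(-4 + Z)
30*G(6, Q(q(1))) + 24 = 30/(-4 + (-7/3 + sqrt(-2 + 1)/3)) + 24 = 30/(-4 + (-7/3 + sqrt(-1)/3)) + 24 = 30/(-4 + (-7/3 + I/3)) + 24 = 30/(-19/3 + I/3) + 24 = 30*(9*(-19/3 - I/3)/362) + 24 = 135*(-19/3 - I/3)/181 + 24 = 24 + 135*(-19/3 - I/3)/181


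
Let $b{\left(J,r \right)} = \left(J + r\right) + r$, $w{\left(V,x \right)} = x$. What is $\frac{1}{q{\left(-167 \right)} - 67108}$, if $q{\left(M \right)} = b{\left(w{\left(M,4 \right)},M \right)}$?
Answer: $- \frac{1}{67438} \approx -1.4828 \cdot 10^{-5}$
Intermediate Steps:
$b{\left(J,r \right)} = J + 2 r$
$q{\left(M \right)} = 4 + 2 M$
$\frac{1}{q{\left(-167 \right)} - 67108} = \frac{1}{\left(4 + 2 \left(-167\right)\right) - 67108} = \frac{1}{\left(4 - 334\right) - 67108} = \frac{1}{-330 - 67108} = \frac{1}{-67438} = - \frac{1}{67438}$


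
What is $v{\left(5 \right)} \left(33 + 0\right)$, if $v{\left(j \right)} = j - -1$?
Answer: $198$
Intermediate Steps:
$v{\left(j \right)} = 1 + j$ ($v{\left(j \right)} = j + 1 = 1 + j$)
$v{\left(5 \right)} \left(33 + 0\right) = \left(1 + 5\right) \left(33 + 0\right) = 6 \cdot 33 = 198$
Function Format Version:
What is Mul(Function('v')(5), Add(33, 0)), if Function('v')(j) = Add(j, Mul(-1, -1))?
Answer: 198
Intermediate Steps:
Function('v')(j) = Add(1, j) (Function('v')(j) = Add(j, 1) = Add(1, j))
Mul(Function('v')(5), Add(33, 0)) = Mul(Add(1, 5), Add(33, 0)) = Mul(6, 33) = 198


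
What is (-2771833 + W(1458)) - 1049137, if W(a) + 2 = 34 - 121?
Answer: -3821059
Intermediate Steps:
W(a) = -89 (W(a) = -2 + (34 - 121) = -2 - 87 = -89)
(-2771833 + W(1458)) - 1049137 = (-2771833 - 89) - 1049137 = -2771922 - 1049137 = -3821059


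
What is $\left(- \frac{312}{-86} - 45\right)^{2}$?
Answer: $\frac{3164841}{1849} \approx 1711.7$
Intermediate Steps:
$\left(- \frac{312}{-86} - 45\right)^{2} = \left(\left(-312\right) \left(- \frac{1}{86}\right) - 45\right)^{2} = \left(\frac{156}{43} - 45\right)^{2} = \left(- \frac{1779}{43}\right)^{2} = \frac{3164841}{1849}$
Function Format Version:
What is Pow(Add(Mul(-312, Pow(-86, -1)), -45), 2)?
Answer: Rational(3164841, 1849) ≈ 1711.7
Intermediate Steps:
Pow(Add(Mul(-312, Pow(-86, -1)), -45), 2) = Pow(Add(Mul(-312, Rational(-1, 86)), -45), 2) = Pow(Add(Rational(156, 43), -45), 2) = Pow(Rational(-1779, 43), 2) = Rational(3164841, 1849)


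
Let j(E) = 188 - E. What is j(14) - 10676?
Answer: -10502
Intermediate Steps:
j(14) - 10676 = (188 - 1*14) - 10676 = (188 - 14) - 10676 = 174 - 10676 = -10502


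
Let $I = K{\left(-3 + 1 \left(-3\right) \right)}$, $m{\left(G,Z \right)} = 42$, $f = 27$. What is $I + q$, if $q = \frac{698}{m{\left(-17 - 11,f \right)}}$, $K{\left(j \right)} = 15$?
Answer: $\frac{664}{21} \approx 31.619$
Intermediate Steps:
$I = 15$
$q = \frac{349}{21}$ ($q = \frac{698}{42} = 698 \cdot \frac{1}{42} = \frac{349}{21} \approx 16.619$)
$I + q = 15 + \frac{349}{21} = \frac{664}{21}$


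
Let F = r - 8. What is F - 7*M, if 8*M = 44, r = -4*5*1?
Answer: -133/2 ≈ -66.500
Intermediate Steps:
r = -20 (r = -20*1 = -20)
M = 11/2 (M = (⅛)*44 = 11/2 ≈ 5.5000)
F = -28 (F = -20 - 8 = -28)
F - 7*M = -28 - 7*11/2 = -28 - 77/2 = -133/2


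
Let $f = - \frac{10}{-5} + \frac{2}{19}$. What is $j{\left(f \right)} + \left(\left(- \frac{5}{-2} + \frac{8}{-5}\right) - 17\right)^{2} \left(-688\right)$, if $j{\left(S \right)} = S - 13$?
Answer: $- \frac{84715003}{475} \approx -1.7835 \cdot 10^{5}$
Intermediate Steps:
$f = \frac{40}{19}$ ($f = \left(-10\right) \left(- \frac{1}{5}\right) + 2 \cdot \frac{1}{19} = 2 + \frac{2}{19} = \frac{40}{19} \approx 2.1053$)
$j{\left(S \right)} = -13 + S$
$j{\left(f \right)} + \left(\left(- \frac{5}{-2} + \frac{8}{-5}\right) - 17\right)^{2} \left(-688\right) = \left(-13 + \frac{40}{19}\right) + \left(\left(- \frac{5}{-2} + \frac{8}{-5}\right) - 17\right)^{2} \left(-688\right) = - \frac{207}{19} + \left(\left(\left(-5\right) \left(- \frac{1}{2}\right) + 8 \left(- \frac{1}{5}\right)\right) - 17\right)^{2} \left(-688\right) = - \frac{207}{19} + \left(\left(\frac{5}{2} - \frac{8}{5}\right) - 17\right)^{2} \left(-688\right) = - \frac{207}{19} + \left(\frac{9}{10} - 17\right)^{2} \left(-688\right) = - \frac{207}{19} + \left(- \frac{161}{10}\right)^{2} \left(-688\right) = - \frac{207}{19} + \frac{25921}{100} \left(-688\right) = - \frac{207}{19} - \frac{4458412}{25} = - \frac{84715003}{475}$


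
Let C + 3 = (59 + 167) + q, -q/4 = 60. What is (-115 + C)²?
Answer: 17424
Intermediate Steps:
q = -240 (q = -4*60 = -240)
C = -17 (C = -3 + ((59 + 167) - 240) = -3 + (226 - 240) = -3 - 14 = -17)
(-115 + C)² = (-115 - 17)² = (-132)² = 17424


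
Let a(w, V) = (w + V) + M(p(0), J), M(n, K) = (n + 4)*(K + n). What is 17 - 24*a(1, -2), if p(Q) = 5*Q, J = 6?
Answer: -535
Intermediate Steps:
M(n, K) = (4 + n)*(K + n)
a(w, V) = 24 + V + w (a(w, V) = (w + V) + ((5*0)**2 + 4*6 + 4*(5*0) + 6*(5*0)) = (V + w) + (0**2 + 24 + 4*0 + 6*0) = (V + w) + (0 + 24 + 0 + 0) = (V + w) + 24 = 24 + V + w)
17 - 24*a(1, -2) = 17 - 24*(24 - 2 + 1) = 17 - 24*23 = 17 - 552 = -535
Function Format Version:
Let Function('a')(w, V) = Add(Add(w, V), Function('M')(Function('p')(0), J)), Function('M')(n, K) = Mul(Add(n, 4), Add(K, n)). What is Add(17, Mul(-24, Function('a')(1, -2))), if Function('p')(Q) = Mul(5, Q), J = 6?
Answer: -535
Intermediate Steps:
Function('M')(n, K) = Mul(Add(4, n), Add(K, n))
Function('a')(w, V) = Add(24, V, w) (Function('a')(w, V) = Add(Add(w, V), Add(Pow(Mul(5, 0), 2), Mul(4, 6), Mul(4, Mul(5, 0)), Mul(6, Mul(5, 0)))) = Add(Add(V, w), Add(Pow(0, 2), 24, Mul(4, 0), Mul(6, 0))) = Add(Add(V, w), Add(0, 24, 0, 0)) = Add(Add(V, w), 24) = Add(24, V, w))
Add(17, Mul(-24, Function('a')(1, -2))) = Add(17, Mul(-24, Add(24, -2, 1))) = Add(17, Mul(-24, 23)) = Add(17, -552) = -535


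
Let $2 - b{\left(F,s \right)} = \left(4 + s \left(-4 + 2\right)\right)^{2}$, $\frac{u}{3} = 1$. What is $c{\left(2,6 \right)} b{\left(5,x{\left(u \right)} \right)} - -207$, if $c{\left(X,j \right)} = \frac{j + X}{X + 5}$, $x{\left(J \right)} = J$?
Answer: $\frac{1433}{7} \approx 204.71$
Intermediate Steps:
$u = 3$ ($u = 3 \cdot 1 = 3$)
$c{\left(X,j \right)} = \frac{X + j}{5 + X}$
$b{\left(F,s \right)} = 2 - \left(4 - 2 s\right)^{2}$ ($b{\left(F,s \right)} = 2 - \left(4 + s \left(-4 + 2\right)\right)^{2} = 2 - \left(4 + s \left(-2\right)\right)^{2} = 2 - \left(4 - 2 s\right)^{2}$)
$c{\left(2,6 \right)} b{\left(5,x{\left(u \right)} \right)} - -207 = \frac{2 + 6}{5 + 2} \left(2 - 4 \left(-2 + 3\right)^{2}\right) - -207 = \frac{1}{7} \cdot 8 \left(2 - 4 \cdot 1^{2}\right) + 207 = \frac{1}{7} \cdot 8 \left(2 - 4\right) + 207 = \frac{8 \left(2 - 4\right)}{7} + 207 = \frac{8}{7} \left(-2\right) + 207 = - \frac{16}{7} + 207 = \frac{1433}{7}$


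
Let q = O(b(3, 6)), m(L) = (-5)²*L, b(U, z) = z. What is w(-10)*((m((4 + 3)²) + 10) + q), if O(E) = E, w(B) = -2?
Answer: -2482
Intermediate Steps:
m(L) = 25*L
q = 6
w(-10)*((m((4 + 3)²) + 10) + q) = -2*((25*(4 + 3)² + 10) + 6) = -2*((25*7² + 10) + 6) = -2*((25*49 + 10) + 6) = -2*((1225 + 10) + 6) = -2*(1235 + 6) = -2*1241 = -2482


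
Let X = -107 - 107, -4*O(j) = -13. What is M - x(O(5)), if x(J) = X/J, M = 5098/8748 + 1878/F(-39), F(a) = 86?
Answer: 215816501/2445066 ≈ 88.266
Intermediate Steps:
O(j) = 13/4 (O(j) = -¼*(-13) = 13/4)
X = -214
M = 4216793/188082 (M = 5098/8748 + 1878/86 = 5098*(1/8748) + 1878*(1/86) = 2549/4374 + 939/43 = 4216793/188082 ≈ 22.420)
x(J) = -214/J
M - x(O(5)) = 4216793/188082 - (-214)/13/4 = 4216793/188082 - (-214)*4/13 = 4216793/188082 - 1*(-856/13) = 4216793/188082 + 856/13 = 215816501/2445066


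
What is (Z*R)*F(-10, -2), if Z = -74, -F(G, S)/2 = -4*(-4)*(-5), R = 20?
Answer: -236800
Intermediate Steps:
F(G, S) = 160 (F(G, S) = -2*(-4*(-4))*(-5) = -32*(-5) = -2*(-80) = 160)
(Z*R)*F(-10, -2) = -74*20*160 = -1480*160 = -236800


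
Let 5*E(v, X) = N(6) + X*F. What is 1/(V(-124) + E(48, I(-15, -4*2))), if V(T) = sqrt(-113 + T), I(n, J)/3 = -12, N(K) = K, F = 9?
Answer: -530/35683 - 25*I*sqrt(237)/107049 ≈ -0.014853 - 0.0035953*I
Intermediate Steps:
I(n, J) = -36 (I(n, J) = 3*(-12) = -36)
E(v, X) = 6/5 + 9*X/5 (E(v, X) = (6 + X*9)/5 = (6 + 9*X)/5 = 6/5 + 9*X/5)
1/(V(-124) + E(48, I(-15, -4*2))) = 1/(sqrt(-113 - 124) + (6/5 + (9/5)*(-36))) = 1/(sqrt(-237) + (6/5 - 324/5)) = 1/(I*sqrt(237) - 318/5) = 1/(-318/5 + I*sqrt(237))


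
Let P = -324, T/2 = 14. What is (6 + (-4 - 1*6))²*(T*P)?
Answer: -145152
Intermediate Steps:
T = 28 (T = 2*14 = 28)
(6 + (-4 - 1*6))²*(T*P) = (6 + (-4 - 1*6))²*(28*(-324)) = (6 + (-4 - 6))²*(-9072) = (6 - 10)²*(-9072) = (-4)²*(-9072) = 16*(-9072) = -145152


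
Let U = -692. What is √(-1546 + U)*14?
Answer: 14*I*√2238 ≈ 662.3*I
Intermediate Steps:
√(-1546 + U)*14 = √(-1546 - 692)*14 = √(-2238)*14 = (I*√2238)*14 = 14*I*√2238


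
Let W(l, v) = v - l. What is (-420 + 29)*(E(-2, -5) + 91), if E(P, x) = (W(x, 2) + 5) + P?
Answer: -39491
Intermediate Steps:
E(P, x) = 7 + P - x (E(P, x) = ((2 - x) + 5) + P = (7 - x) + P = 7 + P - x)
(-420 + 29)*(E(-2, -5) + 91) = (-420 + 29)*((7 - 2 - 1*(-5)) + 91) = -391*((7 - 2 + 5) + 91) = -391*(10 + 91) = -391*101 = -39491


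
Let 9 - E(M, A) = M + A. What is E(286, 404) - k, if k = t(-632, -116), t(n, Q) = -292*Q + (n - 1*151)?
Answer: -33770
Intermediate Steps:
E(M, A) = 9 - A - M (E(M, A) = 9 - (M + A) = 9 - (A + M) = 9 + (-A - M) = 9 - A - M)
t(n, Q) = -151 + n - 292*Q (t(n, Q) = -292*Q + (n - 151) = -292*Q + (-151 + n) = -151 + n - 292*Q)
k = 33089 (k = -151 - 632 - 292*(-116) = -151 - 632 + 33872 = 33089)
E(286, 404) - k = (9 - 1*404 - 1*286) - 1*33089 = (9 - 404 - 286) - 33089 = -681 - 33089 = -33770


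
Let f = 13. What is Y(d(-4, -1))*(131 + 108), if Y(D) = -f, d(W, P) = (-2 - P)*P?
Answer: -3107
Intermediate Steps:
d(W, P) = P*(-2 - P)
Y(D) = -13 (Y(D) = -1*13 = -13)
Y(d(-4, -1))*(131 + 108) = -13*(131 + 108) = -13*239 = -3107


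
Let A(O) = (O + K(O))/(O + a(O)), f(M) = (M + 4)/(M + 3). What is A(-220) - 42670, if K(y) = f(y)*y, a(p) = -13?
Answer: -2157342610/50561 ≈ -42668.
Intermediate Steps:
f(M) = (4 + M)/(3 + M)
K(y) = y*(4 + y)/(3 + y) (K(y) = ((4 + y)/(3 + y))*y = y*(4 + y)/(3 + y))
A(O) = (O + O*(4 + O)/(3 + O))/(-13 + O) (A(O) = (O + O*(4 + O)/(3 + O))/(O - 13) = (O + O*(4 + O)/(3 + O))/(-13 + O))
A(-220) - 42670 = -220*(7 + 2*(-220))/((-13 - 220)*(3 - 220)) - 42670 = -220*(7 - 440)/(-233*(-217)) - 42670 = -220*(-1/233)*(-1/217)*(-433) - 42670 = 95260/50561 - 42670 = -2157342610/50561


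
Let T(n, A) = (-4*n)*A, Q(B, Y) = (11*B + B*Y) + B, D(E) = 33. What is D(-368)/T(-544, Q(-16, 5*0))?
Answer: -11/139264 ≈ -7.8987e-5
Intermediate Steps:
Q(B, Y) = 12*B + B*Y
T(n, A) = -4*A*n
D(-368)/T(-544, Q(-16, 5*0)) = 33/((-4*(-16*(12 + 5*0))*(-544))) = 33/((-4*(-16*(12 + 0))*(-544))) = 33/((-4*(-16*12)*(-544))) = 33/((-4*(-192)*(-544))) = 33/(-417792) = 33*(-1/417792) = -11/139264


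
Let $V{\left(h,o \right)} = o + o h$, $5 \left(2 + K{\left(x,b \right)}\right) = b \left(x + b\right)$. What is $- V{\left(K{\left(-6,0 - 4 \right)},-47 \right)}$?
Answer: $329$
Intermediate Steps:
$K{\left(x,b \right)} = -2 + \frac{b \left(b + x\right)}{5}$ ($K{\left(x,b \right)} = -2 + \frac{b \left(x + b\right)}{5} = -2 + \frac{b \left(b + x\right)}{5}$)
$V{\left(h,o \right)} = o + h o$
$- V{\left(K{\left(-6,0 - 4 \right)},-47 \right)} = - \left(-47\right) \left(1 + \left(-2 + \frac{\left(0 - 4\right)^{2}}{5} + \frac{1}{5} \left(0 - 4\right) \left(-6\right)\right)\right) = - \left(-47\right) \left(1 + \left(-2 + \frac{\left(-4\right)^{2}}{5} + \frac{1}{5} \left(-4\right) \left(-6\right)\right)\right) = - \left(-47\right) \left(1 + \left(-2 + \frac{1}{5} \cdot 16 + \frac{24}{5}\right)\right) = - \left(-47\right) \left(1 + \left(-2 + \frac{16}{5} + \frac{24}{5}\right)\right) = - \left(-47\right) \left(1 + 6\right) = - \left(-47\right) 7 = \left(-1\right) \left(-329\right) = 329$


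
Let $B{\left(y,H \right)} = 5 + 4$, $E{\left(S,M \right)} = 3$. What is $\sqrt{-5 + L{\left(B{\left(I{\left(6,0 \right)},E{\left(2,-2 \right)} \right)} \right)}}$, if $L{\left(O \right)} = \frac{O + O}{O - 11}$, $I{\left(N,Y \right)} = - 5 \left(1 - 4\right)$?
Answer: $i \sqrt{14} \approx 3.7417 i$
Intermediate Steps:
$I{\left(N,Y \right)} = 15$ ($I{\left(N,Y \right)} = \left(-5\right) \left(-3\right) = 15$)
$B{\left(y,H \right)} = 9$
$L{\left(O \right)} = \frac{2 O}{-11 + O}$
$\sqrt{-5 + L{\left(B{\left(I{\left(6,0 \right)},E{\left(2,-2 \right)} \right)} \right)}} = \sqrt{-5 + 2 \cdot 9 \frac{1}{-11 + 9}} = \sqrt{-5 + 2 \cdot 9 \frac{1}{-2}} = \sqrt{-5 + 2 \cdot 9 \left(- \frac{1}{2}\right)} = \sqrt{-5 - 9} = \sqrt{-14} = i \sqrt{14}$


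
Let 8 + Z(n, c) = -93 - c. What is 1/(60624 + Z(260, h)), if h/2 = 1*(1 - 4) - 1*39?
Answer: 1/60607 ≈ 1.6500e-5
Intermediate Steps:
h = -84 (h = 2*(1*(1 - 4) - 1*39) = 2*(1*(-3) - 39) = 2*(-3 - 39) = 2*(-42) = -84)
Z(n, c) = -101 - c (Z(n, c) = -8 + (-93 - c) = -101 - c)
1/(60624 + Z(260, h)) = 1/(60624 + (-101 - 1*(-84))) = 1/(60624 + (-101 + 84)) = 1/(60624 - 17) = 1/60607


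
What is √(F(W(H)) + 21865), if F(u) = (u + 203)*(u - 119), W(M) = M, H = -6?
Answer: 2*I*√690 ≈ 52.536*I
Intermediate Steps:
F(u) = (-119 + u)*(203 + u) (F(u) = (203 + u)*(-119 + u) = (-119 + u)*(203 + u))
√(F(W(H)) + 21865) = √((-24157 + (-6)² + 84*(-6)) + 21865) = √((-24157 + 36 - 504) + 21865) = √(-24625 + 21865) = √(-2760) = 2*I*√690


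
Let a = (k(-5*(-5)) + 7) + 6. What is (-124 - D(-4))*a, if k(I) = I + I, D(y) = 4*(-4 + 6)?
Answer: -8316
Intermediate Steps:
D(y) = 8 (D(y) = 4*2 = 8)
k(I) = 2*I
a = 63 (a = (2*(-5*(-5)) + 7) + 6 = (2*25 + 7) + 6 = (50 + 7) + 6 = 57 + 6 = 63)
(-124 - D(-4))*a = (-124 - 1*8)*63 = (-124 - 8)*63 = -132*63 = -8316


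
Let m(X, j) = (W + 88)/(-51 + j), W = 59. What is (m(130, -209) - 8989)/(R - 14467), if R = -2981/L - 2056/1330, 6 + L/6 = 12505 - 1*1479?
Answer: 54089495754/87056354255 ≈ 0.62132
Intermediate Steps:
L = 66120 (L = -36 + 6*(12505 - 1*1479) = -36 + 6*(12505 - 1479) = -36 + 6*11026 = -36 + 66156 = 66120)
R = -147271/92568 (R = -2981/66120 - 2056/1330 = -2981*1/66120 - 2056*1/1330 = -2981/66120 - 1028/665 = -147271/92568 ≈ -1.5910)
m(X, j) = 147/(-51 + j) (m(X, j) = (59 + 88)/(-51 + j) = 147/(-51 + j))
(m(130, -209) - 8989)/(R - 14467) = (147/(-51 - 209) - 8989)/(-147271/92568 - 14467) = (147/(-260) - 8989)/(-1339328527/92568) = (147*(-1/260) - 8989)*(-92568/1339328527) = (-147/260 - 8989)*(-92568/1339328527) = -2337287/260*(-92568/1339328527) = 54089495754/87056354255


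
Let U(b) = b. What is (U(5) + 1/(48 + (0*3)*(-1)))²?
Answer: 58081/2304 ≈ 25.209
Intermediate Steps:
(U(5) + 1/(48 + (0*3)*(-1)))² = (5 + 1/(48 + (0*3)*(-1)))² = (5 + 1/(48 + 0*(-1)))² = (5 + 1/(48 + 0))² = (5 + 1/48)² = (241/48)² = 58081/2304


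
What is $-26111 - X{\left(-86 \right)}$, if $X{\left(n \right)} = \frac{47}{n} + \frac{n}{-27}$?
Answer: $- \frac{60635869}{2322} \approx -26114.0$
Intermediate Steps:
$X{\left(n \right)} = \frac{47}{n} - \frac{n}{27}$ ($X{\left(n \right)} = \frac{47}{n} + n \left(- \frac{1}{27}\right) = \frac{47}{n} - \frac{n}{27}$)
$-26111 - X{\left(-86 \right)} = -26111 - \left(\frac{47}{-86} - - \frac{86}{27}\right) = -26111 - \left(47 \left(- \frac{1}{86}\right) + \frac{86}{27}\right) = -26111 - \left(- \frac{47}{86} + \frac{86}{27}\right) = -26111 - \frac{6127}{2322} = - \frac{60635869}{2322}$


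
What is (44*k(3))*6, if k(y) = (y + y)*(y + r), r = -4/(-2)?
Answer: 7920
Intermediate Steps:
r = 2 (r = -4*(-1/2) = 2)
k(y) = 2*y*(2 + y) (k(y) = (y + y)*(y + 2) = (2*y)*(2 + y) = 2*y*(2 + y))
(44*k(3))*6 = (44*(2*3*(2 + 3)))*6 = (44*(2*3*5))*6 = (44*30)*6 = 1320*6 = 7920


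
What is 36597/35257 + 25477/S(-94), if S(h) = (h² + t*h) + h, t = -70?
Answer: 1458981823/540207754 ≈ 2.7008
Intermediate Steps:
S(h) = h² - 69*h (S(h) = (h² - 70*h) + h = h² - 69*h)
36597/35257 + 25477/S(-94) = 36597/35257 + 25477/((-94*(-69 - 94))) = 36597*(1/35257) + 25477/((-94*(-163))) = 36597/35257 + 25477/15322 = 1458981823/540207754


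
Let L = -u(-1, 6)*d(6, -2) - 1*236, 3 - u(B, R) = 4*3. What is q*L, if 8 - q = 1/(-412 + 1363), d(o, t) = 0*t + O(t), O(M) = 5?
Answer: -1452937/951 ≈ -1527.8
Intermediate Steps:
u(B, R) = -9 (u(B, R) = 3 - 4*3 = 3 - 1*12 = 3 - 12 = -9)
d(o, t) = 5 (d(o, t) = 0*t + 5 = 0 + 5 = 5)
q = 7607/951 (q = 8 - 1/(-412 + 1363) = 8 - 1/951 = 7607/951 ≈ 7.9989)
L = -191 (L = -(-9)*5 - 1*236 = -1*(-45) - 236 = 45 - 236 = -191)
q*L = (7607/951)*(-191) = -1452937/951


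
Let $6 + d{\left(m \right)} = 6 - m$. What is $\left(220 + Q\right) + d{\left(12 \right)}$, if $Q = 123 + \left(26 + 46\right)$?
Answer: $403$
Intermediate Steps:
$Q = 195$ ($Q = 123 + 72 = 195$)
$d{\left(m \right)} = - m$ ($d{\left(m \right)} = -6 - \left(-6 + m\right) = - m$)
$\left(220 + Q\right) + d{\left(12 \right)} = \left(220 + 195\right) - 12 = 415 - 12 = 403$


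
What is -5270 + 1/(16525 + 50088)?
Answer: -351050509/66613 ≈ -5270.0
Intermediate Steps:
-5270 + 1/(16525 + 50088) = -5270 + 1/66613 = -351050509/66613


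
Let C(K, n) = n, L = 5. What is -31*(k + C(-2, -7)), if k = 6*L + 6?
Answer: -899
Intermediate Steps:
k = 36 (k = 6*5 + 6 = 30 + 6 = 36)
-31*(k + C(-2, -7)) = -31*(36 - 7) = -31*29 = -899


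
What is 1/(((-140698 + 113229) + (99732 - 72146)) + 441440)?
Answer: 1/441557 ≈ 2.2647e-6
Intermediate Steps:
1/(((-140698 + 113229) + (99732 - 72146)) + 441440) = 1/((-27469 + 27586) + 441440) = 1/(117 + 441440) = 1/441557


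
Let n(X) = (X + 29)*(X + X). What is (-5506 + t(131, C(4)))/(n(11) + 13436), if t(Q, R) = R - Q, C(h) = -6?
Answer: -1881/4772 ≈ -0.39417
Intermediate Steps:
n(X) = 2*X*(29 + X) (n(X) = (29 + X)*(2*X) = 2*X*(29 + X))
(-5506 + t(131, C(4)))/(n(11) + 13436) = (-5506 + (-6 - 1*131))/(2*11*(29 + 11) + 13436) = (-5506 + (-6 - 131))/(2*11*40 + 13436) = (-5506 - 137)/(880 + 13436) = -5643/14316 = -5643*1/14316 = -1881/4772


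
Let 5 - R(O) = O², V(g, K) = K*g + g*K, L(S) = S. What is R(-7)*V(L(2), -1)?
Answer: 176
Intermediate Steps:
V(g, K) = 2*K*g (V(g, K) = K*g + K*g = 2*K*g)
R(O) = 5 - O²
R(-7)*V(L(2), -1) = (5 - 1*(-7)²)*(2*(-1)*2) = (5 - 1*49)*(-4) = (5 - 49)*(-4) = -44*(-4) = 176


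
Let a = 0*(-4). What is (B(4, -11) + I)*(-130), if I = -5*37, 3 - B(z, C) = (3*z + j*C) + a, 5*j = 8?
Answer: 22932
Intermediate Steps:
j = 8/5 (j = (⅕)*8 = 8/5 ≈ 1.6000)
a = 0
B(z, C) = 3 - 3*z - 8*C/5 (B(z, C) = 3 - ((3*z + 8*C/5) + 0) = 3 - (3*z + 8*C/5) = 3 + (-3*z - 8*C/5) = 3 - 3*z - 8*C/5)
I = -185
(B(4, -11) + I)*(-130) = ((3 - 3*4 - 8/5*(-11)) - 185)*(-130) = ((3 - 12 + 88/5) - 185)*(-130) = (43/5 - 185)*(-130) = -882/5*(-130) = 22932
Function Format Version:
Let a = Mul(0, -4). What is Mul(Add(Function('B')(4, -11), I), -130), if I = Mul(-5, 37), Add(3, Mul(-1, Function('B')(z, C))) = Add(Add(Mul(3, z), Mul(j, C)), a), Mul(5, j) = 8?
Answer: 22932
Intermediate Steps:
j = Rational(8, 5) (j = Mul(Rational(1, 5), 8) = Rational(8, 5) ≈ 1.6000)
a = 0
Function('B')(z, C) = Add(3, Mul(-3, z), Mul(Rational(-8, 5), C)) (Function('B')(z, C) = Add(3, Mul(-1, Add(Add(Mul(3, z), Mul(Rational(8, 5), C)), 0))) = Add(3, Mul(-1, Add(Mul(3, z), Mul(Rational(8, 5), C)))) = Add(3, Add(Mul(-3, z), Mul(Rational(-8, 5), C))) = Add(3, Mul(-3, z), Mul(Rational(-8, 5), C)))
I = -185
Mul(Add(Function('B')(4, -11), I), -130) = Mul(Add(Add(3, Mul(-3, 4), Mul(Rational(-8, 5), -11)), -185), -130) = Mul(Add(Add(3, -12, Rational(88, 5)), -185), -130) = Mul(Add(Rational(43, 5), -185), -130) = Mul(Rational(-882, 5), -130) = 22932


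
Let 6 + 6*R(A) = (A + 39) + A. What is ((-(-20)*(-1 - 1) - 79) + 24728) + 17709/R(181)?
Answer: 9826809/395 ≈ 24878.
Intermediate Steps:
R(A) = 11/2 + A/3 (R(A) = -1 + ((A + 39) + A)/6 = -1 + ((39 + A) + A)/6 = -1 + (39 + 2*A)/6 = -1 + (13/2 + A/3) = 11/2 + A/3)
((-(-20)*(-1 - 1) - 79) + 24728) + 17709/R(181) = ((-(-20)*(-1 - 1) - 79) + 24728) + 17709/(11/2 + (1/3)*181) = ((-(-20)*(-2) - 79) + 24728) + 17709/(11/2 + 181/3) = ((-4*10 - 79) + 24728) + 17709/(395/6) = ((-40 - 79) + 24728) + 17709*(6/395) = (-119 + 24728) + 106254/395 = 24609 + 106254/395 = 9826809/395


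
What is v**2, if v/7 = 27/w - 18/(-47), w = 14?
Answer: 2313441/8836 ≈ 261.82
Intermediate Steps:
v = 1521/94 (v = 7*(27/14 - 18/(-47)) = 7*(27*(1/14) - 18*(-1/47)) = 7*(27/14 + 18/47) = 7*(1521/658) = 1521/94 ≈ 16.181)
v**2 = (1521/94)**2 = 2313441/8836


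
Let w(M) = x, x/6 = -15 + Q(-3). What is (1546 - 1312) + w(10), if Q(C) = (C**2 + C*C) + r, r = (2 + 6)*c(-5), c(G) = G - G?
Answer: 252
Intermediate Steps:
c(G) = 0
r = 0 (r = (2 + 6)*0 = 8*0 = 0)
Q(C) = 2*C**2 (Q(C) = (C**2 + C*C) + 0 = (C**2 + C**2) + 0 = 2*C**2 + 0 = 2*C**2)
x = 18 (x = 6*(-15 + 2*(-3)**2) = 6*(-15 + 2*9) = 6*(-15 + 18) = 6*3 = 18)
w(M) = 18
(1546 - 1312) + w(10) = (1546 - 1312) + 18 = 234 + 18 = 252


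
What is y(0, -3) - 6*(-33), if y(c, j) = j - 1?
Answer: 194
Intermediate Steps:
y(c, j) = -1 + j
y(0, -3) - 6*(-33) = (-1 - 3) - 6*(-33) = -4 + 198 = 194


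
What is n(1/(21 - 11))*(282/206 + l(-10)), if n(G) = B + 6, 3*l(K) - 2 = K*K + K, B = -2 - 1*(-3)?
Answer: 69293/309 ≈ 224.25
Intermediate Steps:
B = 1 (B = -2 + 3 = 1)
l(K) = ⅔ + K/3 + K²/3 (l(K) = ⅔ + (K*K + K)/3 = ⅔ + (K² + K)/3 = ⅔ + (K + K²)/3 = ⅔ + (K/3 + K²/3) = ⅔ + K/3 + K²/3)
n(G) = 7 (n(G) = 1 + 6 = 7)
n(1/(21 - 11))*(282/206 + l(-10)) = 7*(282/206 + (⅔ + (⅓)*(-10) + (⅓)*(-10)²)) = 7*(282*(1/206) + (⅔ - 10/3 + (⅓)*100)) = 7*(141/103 + (⅔ - 10/3 + 100/3)) = 7*(141/103 + 92/3) = 7*(9899/309) = 69293/309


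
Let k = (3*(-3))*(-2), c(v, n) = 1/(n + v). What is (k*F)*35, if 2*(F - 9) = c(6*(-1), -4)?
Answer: 11277/2 ≈ 5638.5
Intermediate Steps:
k = 18 (k = -9*(-2) = 18)
F = 179/20 (F = 9 + 1/(2*(-4 + 6*(-1))) = 9 + 1/(2*(-4 - 6)) = 9 + (1/2)/(-10) = 9 + (1/2)*(-1/10) = 9 - 1/20 = 179/20 ≈ 8.9500)
(k*F)*35 = (18*(179/20))*35 = (1611/10)*35 = 11277/2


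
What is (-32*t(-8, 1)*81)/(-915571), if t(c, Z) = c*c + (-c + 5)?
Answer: 199584/915571 ≈ 0.21799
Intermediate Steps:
t(c, Z) = 5 + c**2 - c (t(c, Z) = c**2 + (5 - c) = 5 + c**2 - c)
(-32*t(-8, 1)*81)/(-915571) = (-32*(5 + (-8)**2 - 1*(-8))*81)/(-915571) = (-32*(5 + 64 + 8)*81)*(-1/915571) = (-32*77*81)*(-1/915571) = -2464*81*(-1/915571) = -199584*(-1/915571) = 199584/915571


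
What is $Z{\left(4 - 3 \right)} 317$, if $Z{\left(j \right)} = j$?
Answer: $317$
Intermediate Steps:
$Z{\left(4 - 3 \right)} 317 = \left(4 - 3\right) 317 = 1 \cdot 317 = 317$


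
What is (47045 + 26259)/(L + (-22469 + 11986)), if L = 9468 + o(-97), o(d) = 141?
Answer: -36652/437 ≈ -83.872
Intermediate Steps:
L = 9609 (L = 9468 + 141 = 9609)
(47045 + 26259)/(L + (-22469 + 11986)) = (47045 + 26259)/(9609 + (-22469 + 11986)) = 73304/(9609 - 10483) = 73304/(-874) = 73304*(-1/874) = -36652/437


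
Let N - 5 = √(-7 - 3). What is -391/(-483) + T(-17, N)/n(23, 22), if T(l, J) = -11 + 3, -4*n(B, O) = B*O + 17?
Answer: 9563/10983 ≈ 0.87071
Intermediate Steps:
n(B, O) = -17/4 - B*O/4 (n(B, O) = -(B*O + 17)/4 = -(17 + B*O)/4 = -17/4 - B*O/4)
N = 5 + I*√10 (N = 5 + √(-7 - 3) = 5 + √(-10) = 5 + I*√10 ≈ 5.0 + 3.1623*I)
T(l, J) = -8
-391/(-483) + T(-17, N)/n(23, 22) = -391/(-483) - 8/(-17/4 - ¼*23*22) = -391*(-1/483) - 8/(-17/4 - 253/2) = 17/21 - 8/(-523/4) = 17/21 - 8*(-4/523) = 17/21 + 32/523 = 9563/10983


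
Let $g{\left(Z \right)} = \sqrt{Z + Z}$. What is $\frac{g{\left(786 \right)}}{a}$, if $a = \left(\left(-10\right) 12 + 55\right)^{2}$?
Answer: $\frac{2 \sqrt{393}}{4225} \approx 0.0093842$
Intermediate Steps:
$g{\left(Z \right)} = \sqrt{2} \sqrt{Z}$ ($g{\left(Z \right)} = \sqrt{2 Z} = \sqrt{2} \sqrt{Z}$)
$a = 4225$ ($a = \left(-120 + 55\right)^{2} = \left(-65\right)^{2} = 4225$)
$\frac{g{\left(786 \right)}}{a} = \frac{\sqrt{2} \sqrt{786}}{4225} = 2 \sqrt{393} \cdot \frac{1}{4225} = \frac{2 \sqrt{393}}{4225}$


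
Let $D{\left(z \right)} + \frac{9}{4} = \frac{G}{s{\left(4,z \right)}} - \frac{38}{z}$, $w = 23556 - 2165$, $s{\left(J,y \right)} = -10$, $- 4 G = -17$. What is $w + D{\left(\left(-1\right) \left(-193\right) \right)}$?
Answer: $\frac{165116349}{7720} \approx 21388.0$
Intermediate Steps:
$G = \frac{17}{4}$ ($G = \left(- \frac{1}{4}\right) \left(-17\right) = \frac{17}{4} \approx 4.25$)
$w = 21391$
$D{\left(z \right)} = - \frac{107}{40} - \frac{38}{z}$ ($D{\left(z \right)} = - \frac{9}{4} + \left(\frac{17}{4 \left(-10\right)} - \frac{38}{z}\right) = - \frac{9}{4} + \left(\frac{17}{4} \left(- \frac{1}{10}\right) - \frac{38}{z}\right) = - \frac{9}{4} - \left(\frac{17}{40} + \frac{38}{z}\right) = - \frac{107}{40} - \frac{38}{z}$)
$w + D{\left(\left(-1\right) \left(-193\right) \right)} = 21391 - \left(\frac{107}{40} + \frac{38}{\left(-1\right) \left(-193\right)}\right) = 21391 - \left(\frac{107}{40} + \frac{38}{193}\right) = 21391 - \frac{22171}{7720} = \frac{165116349}{7720}$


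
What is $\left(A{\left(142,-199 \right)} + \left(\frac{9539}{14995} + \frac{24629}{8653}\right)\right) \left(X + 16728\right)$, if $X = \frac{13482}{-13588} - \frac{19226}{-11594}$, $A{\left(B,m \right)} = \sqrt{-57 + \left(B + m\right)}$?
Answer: $\frac{148852851399591588739}{2555124234079615} + \frac{658855468649 i \sqrt{114}}{39384818} \approx 58257.0 + 1.7861 \cdot 10^{5} i$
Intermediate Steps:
$A{\left(B,m \right)} = \sqrt{-57 + B + m}$
$X = \frac{26233145}{39384818}$ ($X = 13482 \left(- \frac{1}{13588}\right) - - \frac{9613}{5797} = - \frac{6741}{6794} + \frac{9613}{5797} = \frac{26233145}{39384818} \approx 0.66607$)
$\left(A{\left(142,-199 \right)} + \left(\frac{9539}{14995} + \frac{24629}{8653}\right)\right) \left(X + 16728\right) = \left(\sqrt{-57 + 142 - 199} + \left(\frac{9539}{14995} + \frac{24629}{8653}\right)\right) \left(\frac{26233145}{39384818} + 16728\right) = \left(\sqrt{-114} + \left(9539 \cdot \frac{1}{14995} + 24629 \cdot \frac{1}{8653}\right)\right) \frac{658855468649}{39384818} = \left(i \sqrt{114} + \left(\frac{9539}{14995} + \frac{24629}{8653}\right)\right) \frac{658855468649}{39384818} = \left(i \sqrt{114} + \frac{451852822}{129751735}\right) \frac{658855468649}{39384818} = \left(\frac{451852822}{129751735} + i \sqrt{114}\right) \frac{658855468649}{39384818} = \frac{148852851399591588739}{2555124234079615} + \frac{658855468649 i \sqrt{114}}{39384818}$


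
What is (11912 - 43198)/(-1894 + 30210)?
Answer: -15643/14158 ≈ -1.1049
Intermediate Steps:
(11912 - 43198)/(-1894 + 30210) = -31286/28316 = -31286*1/28316 = -15643/14158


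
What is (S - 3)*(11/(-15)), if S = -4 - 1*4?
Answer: 121/15 ≈ 8.0667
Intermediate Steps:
S = -8 (S = -4 - 4 = -8)
(S - 3)*(11/(-15)) = (-8 - 3)*(11/(-15)) = -121*(-1)/15 = -11*(-11/15) = 121/15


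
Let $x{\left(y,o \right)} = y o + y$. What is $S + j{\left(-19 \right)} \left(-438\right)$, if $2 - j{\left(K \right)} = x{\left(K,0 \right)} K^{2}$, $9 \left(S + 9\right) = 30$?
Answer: $- \frac{9015371}{3} \approx -3.0051 \cdot 10^{6}$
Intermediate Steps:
$S = - \frac{17}{3}$ ($S = -9 + \frac{1}{9} \cdot 30 = -9 + \frac{10}{3} = - \frac{17}{3} \approx -5.6667$)
$x{\left(y,o \right)} = y + o y$ ($x{\left(y,o \right)} = o y + y = y + o y$)
$j{\left(K \right)} = 2 - K^{3}$ ($j{\left(K \right)} = 2 - K \left(1 + 0\right) K^{2} = 2 - K 1 K^{2} = 2 - K K^{2} = 2 - K^{3}$)
$S + j{\left(-19 \right)} \left(-438\right) = - \frac{17}{3} + \left(2 - \left(-19\right)^{3}\right) \left(-438\right) = - \frac{17}{3} + \left(2 - -6859\right) \left(-438\right) = - \frac{17}{3} + \left(2 + 6859\right) \left(-438\right) = - \frac{17}{3} + 6861 \left(-438\right) = - \frac{17}{3} - 3005118 = - \frac{9015371}{3}$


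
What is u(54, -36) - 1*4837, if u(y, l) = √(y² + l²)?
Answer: -4837 + 18*√13 ≈ -4772.1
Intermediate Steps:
u(y, l) = √(l² + y²)
u(54, -36) - 1*4837 = √((-36)² + 54²) - 1*4837 = √(1296 + 2916) - 4837 = √4212 - 4837 = 18*√13 - 4837 = -4837 + 18*√13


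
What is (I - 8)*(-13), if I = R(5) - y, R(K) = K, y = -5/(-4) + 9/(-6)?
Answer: 143/4 ≈ 35.750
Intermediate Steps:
y = -¼ (y = -5*(-¼) + 9*(-⅙) = 5/4 - 3/2 = -¼ ≈ -0.25000)
I = 21/4 (I = 5 - 1*(-¼) = 5 + ¼ = 21/4 ≈ 5.2500)
(I - 8)*(-13) = (21/4 - 8)*(-13) = -11/4*(-13) = 143/4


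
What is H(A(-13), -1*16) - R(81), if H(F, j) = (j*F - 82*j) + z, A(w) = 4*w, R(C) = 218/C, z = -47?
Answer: 169639/81 ≈ 2094.3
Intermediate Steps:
H(F, j) = -47 - 82*j + F*j (H(F, j) = (j*F - 82*j) - 47 = (F*j - 82*j) - 47 = (-82*j + F*j) - 47 = -47 - 82*j + F*j)
H(A(-13), -1*16) - R(81) = (-47 - (-82)*16 + (4*(-13))*(-1*16)) - 218/81 = (-47 - 82*(-16) - 52*(-16)) - 218/81 = (-47 + 1312 + 832) - 1*218/81 = 2097 - 218/81 = 169639/81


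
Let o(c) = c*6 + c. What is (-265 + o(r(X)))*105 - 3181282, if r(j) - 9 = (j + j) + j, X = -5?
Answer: -3213517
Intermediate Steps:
r(j) = 9 + 3*j (r(j) = 9 + ((j + j) + j) = 9 + (2*j + j) = 9 + 3*j)
o(c) = 7*c (o(c) = 6*c + c = 7*c)
(-265 + o(r(X)))*105 - 3181282 = (-265 + 7*(9 + 3*(-5)))*105 - 3181282 = (-265 + 7*(9 - 15))*105 - 3181282 = (-265 + 7*(-6))*105 - 3181282 = (-265 - 42)*105 - 3181282 = -307*105 - 3181282 = -32235 - 3181282 = -3213517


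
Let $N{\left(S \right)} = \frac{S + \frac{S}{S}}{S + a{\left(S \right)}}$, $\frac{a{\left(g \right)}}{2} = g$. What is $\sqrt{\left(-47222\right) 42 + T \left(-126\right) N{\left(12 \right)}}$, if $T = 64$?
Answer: $2 i \sqrt{496559} \approx 1409.3 i$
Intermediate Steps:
$a{\left(g \right)} = 2 g$
$N{\left(S \right)} = \frac{1 + S}{3 S}$ ($N{\left(S \right)} = \frac{S + \frac{S}{S}}{S + 2 S} = \frac{S + 1}{3 S} = \left(1 + S\right) \frac{1}{3 S} = \frac{1 + S}{3 S}$)
$\sqrt{\left(-47222\right) 42 + T \left(-126\right) N{\left(12 \right)}} = \sqrt{\left(-47222\right) 42 + 64 \left(-126\right) \frac{1 + 12}{3 \cdot 12}} = \sqrt{-1983324 - 8064 \cdot \frac{1}{3} \cdot \frac{1}{12} \cdot 13} = \sqrt{-1983324 - 2912} = \sqrt{-1986236} = 2 i \sqrt{496559}$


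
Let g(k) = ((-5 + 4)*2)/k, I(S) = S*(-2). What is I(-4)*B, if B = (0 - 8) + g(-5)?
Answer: -304/5 ≈ -60.800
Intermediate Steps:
I(S) = -2*S
g(k) = -2/k (g(k) = (-1*2)/k = -2/k)
B = -38/5 (B = (0 - 8) - 2/(-5) = -8 - 2*(-⅕) = -8 + ⅖ = -38/5 ≈ -7.6000)
I(-4)*B = -2*(-4)*(-38/5) = 8*(-38/5) = -304/5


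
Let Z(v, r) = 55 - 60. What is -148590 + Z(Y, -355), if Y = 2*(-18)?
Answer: -148595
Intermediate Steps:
Y = -36
Z(v, r) = -5
-148590 + Z(Y, -355) = -148590 - 5 = -148595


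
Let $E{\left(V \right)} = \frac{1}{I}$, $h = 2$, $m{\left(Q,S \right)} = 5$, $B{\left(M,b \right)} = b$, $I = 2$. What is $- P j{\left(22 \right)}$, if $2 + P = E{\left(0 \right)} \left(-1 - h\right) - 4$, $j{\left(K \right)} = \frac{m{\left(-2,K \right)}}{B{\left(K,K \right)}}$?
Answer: $\frac{75}{44} \approx 1.7045$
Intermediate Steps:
$E{\left(V \right)} = \frac{1}{2}$
$j{\left(K \right)} = \frac{5}{K}$
$P = - \frac{15}{2}$ ($P = -2 - \left(4 - \frac{-1 - 2}{2}\right) = -2 + \left(\frac{1}{2} \left(-3\right) - 4\right) = -2 - \frac{11}{2} = - \frac{15}{2} \approx -7.5$)
$- P j{\left(22 \right)} = - \frac{\left(-15\right) \frac{5}{22}}{2} = - \frac{\left(-15\right) 5 \cdot \frac{1}{22}}{2} = - \frac{\left(-15\right) 5}{2 \cdot 22} = \left(-1\right) \left(- \frac{75}{44}\right) = \frac{75}{44}$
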